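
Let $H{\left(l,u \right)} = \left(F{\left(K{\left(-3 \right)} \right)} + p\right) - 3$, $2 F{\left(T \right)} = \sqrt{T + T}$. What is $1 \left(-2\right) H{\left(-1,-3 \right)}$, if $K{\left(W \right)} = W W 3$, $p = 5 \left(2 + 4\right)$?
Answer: $-54 - 3 \sqrt{6} \approx -61.348$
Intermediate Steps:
$p = 30$ ($p = 5 \cdot 6 = 30$)
$K{\left(W \right)} = 3 W^{2}$ ($K{\left(W \right)} = W^{2} \cdot 3 = 3 W^{2}$)
$F{\left(T \right)} = \frac{\sqrt{2} \sqrt{T}}{2}$ ($F{\left(T \right)} = \frac{\sqrt{T + T}}{2} = \frac{\sqrt{2 T}}{2} = \frac{\sqrt{2} \sqrt{T}}{2}$)
$H{\left(l,u \right)} = 27 + \frac{3 \sqrt{6}}{2}$ ($H{\left(l,u \right)} = \left(\frac{\sqrt{2} \sqrt{3 \left(-3\right)^{2}}}{2} + 30\right) - 3 = \left(\frac{\sqrt{2} \sqrt{3 \cdot 9}}{2} + 30\right) - 3 = \left(\frac{\sqrt{2} \sqrt{27}}{2} + 30\right) - 3 = \left(\frac{\sqrt{2} \cdot 3 \sqrt{3}}{2} + 30\right) - 3 = \left(\frac{3 \sqrt{6}}{2} + 30\right) - 3 = \left(30 + \frac{3 \sqrt{6}}{2}\right) - 3 = 27 + \frac{3 \sqrt{6}}{2}$)
$1 \left(-2\right) H{\left(-1,-3 \right)} = 1 \left(-2\right) \left(27 + \frac{3 \sqrt{6}}{2}\right) = - 2 \left(27 + \frac{3 \sqrt{6}}{2}\right) = -54 - 3 \sqrt{6}$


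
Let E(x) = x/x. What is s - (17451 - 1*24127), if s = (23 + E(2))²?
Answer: 7252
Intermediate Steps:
E(x) = 1
s = 576 (s = (23 + 1)² = 24² = 576)
s - (17451 - 1*24127) = 576 - (17451 - 1*24127) = 576 - (17451 - 24127) = 576 - 1*(-6676) = 576 + 6676 = 7252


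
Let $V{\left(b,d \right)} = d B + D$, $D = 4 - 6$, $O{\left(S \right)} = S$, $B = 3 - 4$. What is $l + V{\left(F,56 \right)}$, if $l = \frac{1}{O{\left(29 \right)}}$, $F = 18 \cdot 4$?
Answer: $- \frac{1681}{29} \approx -57.966$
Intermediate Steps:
$B = -1$
$D = -2$ ($D = 4 - 6 = -2$)
$F = 72$
$V{\left(b,d \right)} = -2 - d$ ($V{\left(b,d \right)} = d \left(-1\right) - 2 = - d - 2 = -2 - d$)
$l = \frac{1}{29} \approx 0.034483$
$l + V{\left(F,56 \right)} = \frac{1}{29} - 58 = - \frac{1681}{29}$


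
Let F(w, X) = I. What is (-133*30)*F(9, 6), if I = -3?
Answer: 11970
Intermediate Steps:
F(w, X) = -3
(-133*30)*F(9, 6) = -133*30*(-3) = -3990*(-3) = 11970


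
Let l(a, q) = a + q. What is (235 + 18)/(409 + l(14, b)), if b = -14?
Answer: 253/409 ≈ 0.61858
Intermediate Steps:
(235 + 18)/(409 + l(14, b)) = (235 + 18)/(409 + (14 - 14)) = 253/(409 + 0) = 253/409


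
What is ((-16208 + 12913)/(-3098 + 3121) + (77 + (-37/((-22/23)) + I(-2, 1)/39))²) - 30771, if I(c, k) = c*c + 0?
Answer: -296445488665/16931772 ≈ -17508.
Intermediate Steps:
I(c, k) = c² (I(c, k) = c² + 0 = c²)
((-16208 + 12913)/(-3098 + 3121) + (77 + (-37/((-22/23)) + I(-2, 1)/39))²) - 30771 = ((-16208 + 12913)/(-3098 + 3121) + (77 + (-37/((-22/23)) + (-2)²/39))²) - 30771 = (-3295/23 + (77 + (-37/((-22*1/23)) + 4*(1/39)))²) - 30771 = (-3295*1/23 + (77 + (-37/(-22/23) + 4/39))²) - 30771 = (-3295/23 + (77 + (-37*(-23/22) + 4/39))²) - 30771 = (-3295/23 + (77 + (851/22 + 4/39))²) - 30771 = (-3295/23 + (77 + 33277/858)²) - 30771 = (-3295/23 + (99343/858)²) - 30771 = (-3295/23 + 9869031649/736164) - 30771 = 224562067547/16931772 - 30771 = -296445488665/16931772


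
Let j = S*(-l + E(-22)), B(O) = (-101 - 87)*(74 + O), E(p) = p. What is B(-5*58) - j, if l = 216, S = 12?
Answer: 43464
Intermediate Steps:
B(O) = -13912 - 188*O (B(O) = -188*(74 + O) = -13912 - 188*O)
j = -2856 (j = 12*(-1*216 - 22) = 12*(-216 - 22) = 12*(-238) = -2856)
B(-5*58) - j = (-13912 - (-940)*58) - 1*(-2856) = (-13912 - 188*(-290)) + 2856 = (-13912 + 54520) + 2856 = 40608 + 2856 = 43464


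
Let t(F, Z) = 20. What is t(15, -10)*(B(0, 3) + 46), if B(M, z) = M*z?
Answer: 920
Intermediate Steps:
t(15, -10)*(B(0, 3) + 46) = 20*(0*3 + 46) = 20*(0 + 46) = 20*46 = 920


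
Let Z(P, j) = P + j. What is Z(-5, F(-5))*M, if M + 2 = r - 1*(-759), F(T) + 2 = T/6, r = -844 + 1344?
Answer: -19693/2 ≈ -9846.5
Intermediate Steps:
r = 500
F(T) = -2 + T/6
M = 1257 (M = -2 + (500 - 1*(-759)) = -2 + (500 + 759) = -2 + 1259 = 1257)
Z(-5, F(-5))*M = (-5 + (-2 + (⅙)*(-5)))*1257 = (-5 + (-2 - ⅚))*1257 = (-5 - 17/6)*1257 = -47/6*1257 = -19693/2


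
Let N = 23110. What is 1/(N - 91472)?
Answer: -1/68362 ≈ -1.4628e-5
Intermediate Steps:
1/(N - 91472) = 1/(23110 - 91472) = 1/(-68362) = -1/68362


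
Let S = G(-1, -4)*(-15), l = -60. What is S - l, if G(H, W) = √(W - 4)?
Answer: 60 - 30*I*√2 ≈ 60.0 - 42.426*I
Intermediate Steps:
G(H, W) = √(-4 + W)
S = -30*I*√2 (S = √(-4 - 4)*(-15) = √(-8)*(-15) = (2*I*√2)*(-15) = -30*I*√2 ≈ -42.426*I)
S - l = -30*I*√2 - 1*(-60) = -30*I*√2 + 60 = 60 - 30*I*√2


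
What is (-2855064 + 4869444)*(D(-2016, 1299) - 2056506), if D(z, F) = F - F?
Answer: -4142584556280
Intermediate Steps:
D(z, F) = 0
(-2855064 + 4869444)*(D(-2016, 1299) - 2056506) = (-2855064 + 4869444)*(0 - 2056506) = 2014380*(-2056506) = -4142584556280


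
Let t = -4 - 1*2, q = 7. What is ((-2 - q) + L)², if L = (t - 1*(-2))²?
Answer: 49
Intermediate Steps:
t = -6 (t = -4 - 2 = -6)
L = 16 (L = (-6 - 1*(-2))² = (-6 + 2)² = (-4)² = 16)
((-2 - q) + L)² = ((-2 - 1*7) + 16)² = ((-2 - 7) + 16)² = (-9 + 16)² = 7² = 49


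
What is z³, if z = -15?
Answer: -3375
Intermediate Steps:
z³ = (-15)³ = -3375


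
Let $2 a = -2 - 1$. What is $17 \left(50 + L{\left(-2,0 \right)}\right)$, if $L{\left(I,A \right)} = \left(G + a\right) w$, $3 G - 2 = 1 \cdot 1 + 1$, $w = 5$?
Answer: $\frac{5015}{6} \approx 835.83$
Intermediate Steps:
$a = - \frac{3}{2}$ ($a = \frac{-2 - 1}{2} = \frac{1}{2} \left(-3\right) = - \frac{3}{2} \approx -1.5$)
$G = \frac{4}{3}$ ($G = \frac{2}{3} + \frac{1 \cdot 1 + 1}{3} = \frac{2}{3} + \frac{1 + 1}{3} = \frac{2}{3} + \frac{1}{3} \cdot 2 = \frac{2}{3} + \frac{2}{3} = \frac{4}{3} \approx 1.3333$)
$L{\left(I,A \right)} = - \frac{5}{6}$ ($L{\left(I,A \right)} = \left(\frac{4}{3} - \frac{3}{2}\right) 5 = \left(- \frac{1}{6}\right) 5 = - \frac{5}{6}$)
$17 \left(50 + L{\left(-2,0 \right)}\right) = 17 \left(50 - \frac{5}{6}\right) = 17 \cdot \frac{295}{6} = \frac{5015}{6}$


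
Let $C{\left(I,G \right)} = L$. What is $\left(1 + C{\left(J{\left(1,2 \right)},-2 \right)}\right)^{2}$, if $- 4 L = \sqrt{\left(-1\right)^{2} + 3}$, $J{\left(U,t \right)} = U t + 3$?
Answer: $\frac{1}{4} \approx 0.25$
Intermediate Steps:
$J{\left(U,t \right)} = 3 + U t$
$L = - \frac{1}{2}$ ($L = - \frac{\sqrt{\left(-1\right)^{2} + 3}}{4} = - \frac{\sqrt{1 + 3}}{4} = - \frac{\sqrt{4}}{4} = \left(- \frac{1}{4}\right) 2 = - \frac{1}{2} \approx -0.5$)
$C{\left(I,G \right)} = - \frac{1}{2}$
$\left(1 + C{\left(J{\left(1,2 \right)},-2 \right)}\right)^{2} = \left(1 - \frac{1}{2}\right)^{2} = \left(\frac{1}{2}\right)^{2} = \frac{1}{4}$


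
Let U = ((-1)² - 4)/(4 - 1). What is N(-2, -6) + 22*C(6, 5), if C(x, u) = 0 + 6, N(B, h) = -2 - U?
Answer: 131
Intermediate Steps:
U = -1 (U = (1 - 4)/3 = -3*⅓ = -1)
N(B, h) = -1 (N(B, h) = -2 - 1*(-1) = -2 + 1 = -1)
C(x, u) = 6
N(-2, -6) + 22*C(6, 5) = -1 + 22*6 = -1 + 132 = 131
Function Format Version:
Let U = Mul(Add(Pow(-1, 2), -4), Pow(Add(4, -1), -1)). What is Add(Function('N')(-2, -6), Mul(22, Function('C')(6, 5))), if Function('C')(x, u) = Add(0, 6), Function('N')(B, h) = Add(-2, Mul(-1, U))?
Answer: 131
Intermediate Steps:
U = -1 (U = Mul(Add(1, -4), Pow(3, -1)) = Mul(-3, Rational(1, 3)) = -1)
Function('N')(B, h) = -1 (Function('N')(B, h) = Add(-2, Mul(-1, -1)) = Add(-2, 1) = -1)
Function('C')(x, u) = 6
Add(Function('N')(-2, -6), Mul(22, Function('C')(6, 5))) = Add(-1, Mul(22, 6)) = Add(-1, 132) = 131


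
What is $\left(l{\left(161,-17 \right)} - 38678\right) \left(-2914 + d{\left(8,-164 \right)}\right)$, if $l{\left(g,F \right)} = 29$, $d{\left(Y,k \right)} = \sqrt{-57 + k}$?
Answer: $112623186 - 38649 i \sqrt{221} \approx 1.1262 \cdot 10^{8} - 5.7456 \cdot 10^{5} i$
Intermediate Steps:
$\left(l{\left(161,-17 \right)} - 38678\right) \left(-2914 + d{\left(8,-164 \right)}\right) = \left(29 - 38678\right) \left(-2914 + \sqrt{-57 - 164}\right) = - 38649 \left(-2914 + \sqrt{-221}\right) = - 38649 \left(-2914 + i \sqrt{221}\right) = 112623186 - 38649 i \sqrt{221}$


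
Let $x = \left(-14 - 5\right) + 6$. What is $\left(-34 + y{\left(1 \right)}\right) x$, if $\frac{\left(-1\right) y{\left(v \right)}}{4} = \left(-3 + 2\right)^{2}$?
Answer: $494$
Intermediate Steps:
$y{\left(v \right)} = -4$ ($y{\left(v \right)} = - 4 \left(-3 + 2\right)^{2} = - 4 \left(-1\right)^{2} = \left(-4\right) 1 = -4$)
$x = -13$ ($x = -19 + 6 = -13$)
$\left(-34 + y{\left(1 \right)}\right) x = \left(-34 - 4\right) \left(-13\right) = \left(-38\right) \left(-13\right) = 494$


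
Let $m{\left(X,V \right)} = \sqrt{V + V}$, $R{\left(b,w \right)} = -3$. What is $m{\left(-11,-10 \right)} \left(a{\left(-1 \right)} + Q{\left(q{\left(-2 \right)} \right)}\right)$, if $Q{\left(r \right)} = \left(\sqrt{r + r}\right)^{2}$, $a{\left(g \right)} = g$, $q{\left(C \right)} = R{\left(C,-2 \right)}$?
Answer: $- 14 i \sqrt{5} \approx - 31.305 i$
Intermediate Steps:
$m{\left(X,V \right)} = \sqrt{2} \sqrt{V}$ ($m{\left(X,V \right)} = \sqrt{2 V} = \sqrt{2} \sqrt{V}$)
$q{\left(C \right)} = -3$
$Q{\left(r \right)} = 2 r$ ($Q{\left(r \right)} = \left(\sqrt{2 r}\right)^{2} = \left(\sqrt{2} \sqrt{r}\right)^{2} = 2 r$)
$m{\left(-11,-10 \right)} \left(a{\left(-1 \right)} + Q{\left(q{\left(-2 \right)} \right)}\right) = \sqrt{2} \sqrt{-10} \left(-1 + 2 \left(-3\right)\right) = \sqrt{2} i \sqrt{10} \left(-1 - 6\right) = 2 i \sqrt{5} \left(-7\right) = - 14 i \sqrt{5}$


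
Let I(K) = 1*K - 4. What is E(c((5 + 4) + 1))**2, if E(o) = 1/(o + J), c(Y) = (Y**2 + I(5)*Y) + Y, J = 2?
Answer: 1/14884 ≈ 6.7186e-5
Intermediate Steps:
I(K) = -4 + K (I(K) = K - 4 = -4 + K)
c(Y) = Y**2 + 2*Y (c(Y) = (Y**2 + (-4 + 5)*Y) + Y = (Y**2 + 1*Y) + Y = (Y**2 + Y) + Y = (Y + Y**2) + Y = Y**2 + 2*Y)
E(o) = 1/(2 + o) (E(o) = 1/(o + 2) = 1/(2 + o))
E(c((5 + 4) + 1))**2 = (1/(2 + ((5 + 4) + 1)*(2 + ((5 + 4) + 1))))**2 = (1/(2 + (9 + 1)*(2 + (9 + 1))))**2 = (1/(2 + 10*(2 + 10)))**2 = (1/(2 + 10*12))**2 = (1/(2 + 120))**2 = (1/122)**2 = 1/14884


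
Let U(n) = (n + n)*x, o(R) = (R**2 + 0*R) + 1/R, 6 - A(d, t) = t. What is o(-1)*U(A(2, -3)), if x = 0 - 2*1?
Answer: 0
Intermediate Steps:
A(d, t) = 6 - t
x = -2 (x = 0 - 2 = -2)
o(R) = 1/R + R**2 (o(R) = (R**2 + 0) + 1/R = R**2 + 1/R = 1/R + R**2)
U(n) = -4*n (U(n) = (n + n)*(-2) = (2*n)*(-2) = -4*n)
o(-1)*U(A(2, -3)) = ((1 + (-1)**3)/(-1))*(-4*(6 - 1*(-3))) = (-(1 - 1))*(-4*(6 + 3)) = (-1*0)*(-4*9) = 0*(-36) = 0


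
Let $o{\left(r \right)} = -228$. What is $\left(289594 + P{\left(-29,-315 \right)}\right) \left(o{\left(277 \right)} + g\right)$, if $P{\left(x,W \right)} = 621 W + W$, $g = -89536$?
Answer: $-8407655296$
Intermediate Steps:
$P{\left(x,W \right)} = 622 W$
$\left(289594 + P{\left(-29,-315 \right)}\right) \left(o{\left(277 \right)} + g\right) = \left(289594 + 622 \left(-315\right)\right) \left(-228 - 89536\right) = \left(289594 - 195930\right) \left(-89764\right) = 93664 \left(-89764\right) = -8407655296$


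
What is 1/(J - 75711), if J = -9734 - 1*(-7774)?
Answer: -1/77671 ≈ -1.2875e-5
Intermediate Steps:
J = -1960 (J = -9734 + 7774 = -1960)
1/(J - 75711) = 1/(-1960 - 75711) = 1/(-77671) = -1/77671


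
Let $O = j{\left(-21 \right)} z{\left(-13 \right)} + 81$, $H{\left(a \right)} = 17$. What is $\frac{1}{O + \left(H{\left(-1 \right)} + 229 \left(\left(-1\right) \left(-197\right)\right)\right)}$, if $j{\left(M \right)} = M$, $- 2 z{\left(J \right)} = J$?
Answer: $\frac{2}{90149} \approx 2.2186 \cdot 10^{-5}$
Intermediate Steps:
$z{\left(J \right)} = - \frac{J}{2}$
$O = - \frac{111}{2}$ ($O = - 21 \left(\left(- \frac{1}{2}\right) \left(-13\right)\right) + 81 = \left(-21\right) \frac{13}{2} + 81 = - \frac{273}{2} + 81 = - \frac{111}{2} \approx -55.5$)
$\frac{1}{O + \left(H{\left(-1 \right)} + 229 \left(\left(-1\right) \left(-197\right)\right)\right)} = \frac{1}{- \frac{111}{2} + \left(17 + 229 \left(\left(-1\right) \left(-197\right)\right)\right)} = \frac{1}{- \frac{111}{2} + \left(17 + 229 \cdot 197\right)} = \frac{1}{- \frac{111}{2} + \left(17 + 45113\right)} = \frac{1}{- \frac{111}{2} + 45130} = \frac{1}{\frac{90149}{2}} = \frac{2}{90149}$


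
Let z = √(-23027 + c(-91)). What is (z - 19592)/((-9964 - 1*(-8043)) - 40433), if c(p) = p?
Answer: 9796/21177 - I*√23118/42354 ≈ 0.46258 - 0.0035899*I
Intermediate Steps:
z = I*√23118 (z = √(-23027 - 91) = √(-23118) = I*√23118 ≈ 152.05*I)
(z - 19592)/((-9964 - 1*(-8043)) - 40433) = (I*√23118 - 19592)/((-9964 - 1*(-8043)) - 40433) = (-19592 + I*√23118)/((-9964 + 8043) - 40433) = (-19592 + I*√23118)/(-1921 - 40433) = (-19592 + I*√23118)/(-42354) = (-19592 + I*√23118)*(-1/42354) = 9796/21177 - I*√23118/42354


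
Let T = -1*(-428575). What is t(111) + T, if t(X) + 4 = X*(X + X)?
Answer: 453213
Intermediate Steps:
T = 428575
t(X) = -4 + 2*X**2 (t(X) = -4 + X*(X + X) = -4 + X*(2*X) = -4 + 2*X**2)
t(111) + T = (-4 + 2*111**2) + 428575 = (-4 + 2*12321) + 428575 = (-4 + 24642) + 428575 = 24638 + 428575 = 453213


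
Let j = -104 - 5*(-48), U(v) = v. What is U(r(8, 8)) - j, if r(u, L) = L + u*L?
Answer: -64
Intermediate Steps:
r(u, L) = L + L*u
j = 136 (j = -104 + 240 = 136)
U(r(8, 8)) - j = 8*(1 + 8) - 1*136 = 8*9 - 136 = 72 - 136 = -64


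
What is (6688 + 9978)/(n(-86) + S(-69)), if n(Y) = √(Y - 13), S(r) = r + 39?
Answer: -166660/333 - 16666*I*√11/333 ≈ -500.48 - 165.99*I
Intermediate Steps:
S(r) = 39 + r
n(Y) = √(-13 + Y)
(6688 + 9978)/(n(-86) + S(-69)) = (6688 + 9978)/(√(-13 - 86) + (39 - 69)) = 16666/(√(-99) - 30) = 16666/(3*I*√11 - 30) = 16666/(-30 + 3*I*√11)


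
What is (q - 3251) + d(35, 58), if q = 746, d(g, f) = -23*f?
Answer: -3839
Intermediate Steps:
(q - 3251) + d(35, 58) = (746 - 3251) - 23*58 = -2505 - 1334 = -3839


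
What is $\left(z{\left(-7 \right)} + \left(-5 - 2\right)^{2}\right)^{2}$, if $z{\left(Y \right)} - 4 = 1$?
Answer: $2916$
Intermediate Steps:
$z{\left(Y \right)} = 5$ ($z{\left(Y \right)} = 4 + 1 = 5$)
$\left(z{\left(-7 \right)} + \left(-5 - 2\right)^{2}\right)^{2} = \left(5 + \left(-5 - 2\right)^{2}\right)^{2} = \left(5 + \left(-7\right)^{2}\right)^{2} = \left(5 + 49\right)^{2} = 54^{2} = 2916$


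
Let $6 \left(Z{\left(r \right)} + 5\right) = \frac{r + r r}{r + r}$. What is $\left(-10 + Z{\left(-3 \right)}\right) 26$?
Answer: $- \frac{1183}{3} \approx -394.33$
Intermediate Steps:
$Z{\left(r \right)} = -5 + \frac{r + r^{2}}{12 r}$ ($Z{\left(r \right)} = -5 + \frac{\left(r + r r\right) \frac{1}{r + r}}{6} = -5 + \frac{\left(r + r^{2}\right) \frac{1}{2 r}}{6} = -5 + \frac{\frac{1}{2} \frac{1}{r} \left(r + r^{2}\right)}{6} = -5 + \frac{r + r^{2}}{12 r}$)
$\left(-10 + Z{\left(-3 \right)}\right) 26 = \left(-10 + \left(- \frac{59}{12} + \frac{1}{12} \left(-3\right)\right)\right) 26 = \left(-10 - \frac{31}{6}\right) 26 = \left(- \frac{91}{6}\right) 26 = - \frac{1183}{3}$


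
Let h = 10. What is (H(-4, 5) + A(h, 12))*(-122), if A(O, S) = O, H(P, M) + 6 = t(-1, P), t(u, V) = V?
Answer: 0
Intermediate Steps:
H(P, M) = -6 + P
(H(-4, 5) + A(h, 12))*(-122) = ((-6 - 4) + 10)*(-122) = (-10 + 10)*(-122) = 0*(-122) = 0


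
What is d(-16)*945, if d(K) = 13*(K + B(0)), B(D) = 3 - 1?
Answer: -171990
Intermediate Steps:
B(D) = 2
d(K) = 26 + 13*K (d(K) = 13*(K + 2) = 13*(2 + K) = 26 + 13*K)
d(-16)*945 = (26 + 13*(-16))*945 = (26 - 208)*945 = -182*945 = -171990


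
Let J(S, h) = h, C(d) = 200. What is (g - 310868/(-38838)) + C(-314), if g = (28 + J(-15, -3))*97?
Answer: 51130309/19419 ≈ 2633.0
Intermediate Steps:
g = 2425 (g = (28 - 3)*97 = 25*97 = 2425)
(g - 310868/(-38838)) + C(-314) = (2425 - 310868/(-38838)) + 200 = (2425 - 310868*(-1/38838)) + 200 = (2425 + 155434/19419) + 200 = 47246509/19419 + 200 = 51130309/19419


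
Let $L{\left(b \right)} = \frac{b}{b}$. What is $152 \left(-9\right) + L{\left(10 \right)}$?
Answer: $-1367$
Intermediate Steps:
$L{\left(b \right)} = 1$
$152 \left(-9\right) + L{\left(10 \right)} = 152 \left(-9\right) + 1 = -1368 + 1 = -1367$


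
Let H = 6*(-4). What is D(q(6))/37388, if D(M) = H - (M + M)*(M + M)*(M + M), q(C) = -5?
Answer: 244/9347 ≈ 0.026105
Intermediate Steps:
H = -24
D(M) = -24 - 8*M³ (D(M) = -24 - (M + M)*(M + M)*(M + M) = -24 - (2*M)*(2*M)*2*M = -24 - 4*M²*2*M = -24 - 8*M³)
D(q(6))/37388 = (-24 - 8*(-5)³)/37388 = (-24 - 8*(-125))*(1/37388) = (-24 + 1000)*(1/37388) = 976*(1/37388) = 244/9347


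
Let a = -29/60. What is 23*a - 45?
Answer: -3367/60 ≈ -56.117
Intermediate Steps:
a = -29/60 (a = -29*1/60 = -29/60 ≈ -0.48333)
23*a - 45 = 23*(-29/60) - 45 = -667/60 - 45 = -3367/60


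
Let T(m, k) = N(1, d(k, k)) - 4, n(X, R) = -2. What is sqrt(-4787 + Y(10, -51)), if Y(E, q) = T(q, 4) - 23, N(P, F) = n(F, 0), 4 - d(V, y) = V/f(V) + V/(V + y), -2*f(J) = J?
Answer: 4*I*sqrt(301) ≈ 69.397*I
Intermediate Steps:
f(J) = -J/2
d(V, y) = 6 - V/(V + y) (d(V, y) = 4 - (V/((-V/2)) + V/(V + y)) = 4 - (V*(-2/V) + V/(V + y)) = 4 - (-2 + V/(V + y)) = 4 + (2 - V/(V + y)) = 6 - V/(V + y))
N(P, F) = -2
T(m, k) = -6 (T(m, k) = -2 - 4 = -6)
Y(E, q) = -29 (Y(E, q) = -6 - 23 = -29)
sqrt(-4787 + Y(10, -51)) = sqrt(-4787 - 29) = sqrt(-4816) = 4*I*sqrt(301)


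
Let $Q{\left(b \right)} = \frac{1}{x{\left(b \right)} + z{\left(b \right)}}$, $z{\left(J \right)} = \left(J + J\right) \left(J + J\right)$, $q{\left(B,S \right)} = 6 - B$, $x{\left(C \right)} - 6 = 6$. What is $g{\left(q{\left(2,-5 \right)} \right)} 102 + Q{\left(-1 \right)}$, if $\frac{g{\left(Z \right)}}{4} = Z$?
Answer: $\frac{26113}{16} \approx 1632.1$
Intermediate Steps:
$x{\left(C \right)} = 12$ ($x{\left(C \right)} = 6 + 6 = 12$)
$g{\left(Z \right)} = 4 Z$
$z{\left(J \right)} = 4 J^{2}$ ($z{\left(J \right)} = 2 J 2 J = 4 J^{2}$)
$Q{\left(b \right)} = \frac{1}{12 + 4 b^{2}}$
$g{\left(q{\left(2,-5 \right)} \right)} 102 + Q{\left(-1 \right)} = 4 \left(6 - 2\right) 102 + \frac{1}{4 \left(3 + \left(-1\right)^{2}\right)} = 4 \left(6 - 2\right) 102 + \frac{1}{4 \left(3 + 1\right)} = 4 \cdot 4 \cdot 102 + \frac{1}{4 \cdot 4} = 16 \cdot 102 + \frac{1}{4} \cdot \frac{1}{4} = 1632 + \frac{1}{16} = \frac{26113}{16}$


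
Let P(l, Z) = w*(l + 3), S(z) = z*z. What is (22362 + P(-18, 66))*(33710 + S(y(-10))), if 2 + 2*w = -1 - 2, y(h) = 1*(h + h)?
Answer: 764046945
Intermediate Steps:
y(h) = 2*h (y(h) = 1*(2*h) = 2*h)
w = -5/2 (w = -1 + (-1 - 2)/2 = -1 + (½)*(-3) = -1 - 3/2 = -5/2 ≈ -2.5000)
S(z) = z²
P(l, Z) = -15/2 - 5*l/2 (P(l, Z) = -5*(l + 3)/2 = -5*(3 + l)/2 = -15/2 - 5*l/2)
(22362 + P(-18, 66))*(33710 + S(y(-10))) = (22362 + (-15/2 - 5/2*(-18)))*(33710 + (2*(-10))²) = (22362 + (-15/2 + 45))*(33710 + (-20)²) = (22362 + 75/2)*(33710 + 400) = (44799/2)*34110 = 764046945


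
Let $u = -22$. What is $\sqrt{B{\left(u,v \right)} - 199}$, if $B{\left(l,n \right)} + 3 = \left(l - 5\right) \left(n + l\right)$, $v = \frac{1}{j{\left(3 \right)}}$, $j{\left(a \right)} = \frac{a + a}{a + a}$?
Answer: $\sqrt{365} \approx 19.105$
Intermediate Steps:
$j{\left(a \right)} = 1$ ($j{\left(a \right)} = \frac{2 a}{2 a} = 2 a \frac{1}{2 a} = 1$)
$v = 1$ ($v = 1^{-1} = 1$)
$B{\left(l,n \right)} = -3 + \left(-5 + l\right) \left(l + n\right)$ ($B{\left(l,n \right)} = -3 + \left(l - 5\right) \left(n + l\right) = -3 + \left(-5 + l\right) \left(l + n\right)$)
$\sqrt{B{\left(u,v \right)} - 199} = \sqrt{\left(-3 + \left(-22\right)^{2} - -110 - 5 - 22\right) - 199} = \sqrt{\left(-3 + 484 + 110 - 5 - 22\right) - 199} = \sqrt{564 - 199} = \sqrt{365}$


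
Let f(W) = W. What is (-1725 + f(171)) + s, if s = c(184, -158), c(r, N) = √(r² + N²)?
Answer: -1554 + 2*√14705 ≈ -1311.5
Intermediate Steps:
c(r, N) = √(N² + r²)
s = 2*√14705 (s = √((-158)² + 184²) = √(24964 + 33856) = √58820 = 2*√14705 ≈ 242.53)
(-1725 + f(171)) + s = (-1725 + 171) + 2*√14705 = -1554 + 2*√14705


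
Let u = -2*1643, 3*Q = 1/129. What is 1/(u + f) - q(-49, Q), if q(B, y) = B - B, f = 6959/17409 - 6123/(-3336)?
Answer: -19358808/63569772911 ≈ -0.00030453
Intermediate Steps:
Q = 1/387 (Q = (1/3)/129 = (1/3)*(1/129) = 1/387 ≈ 0.0025840)
f = 43270177/19358808 (f = 6959*(1/17409) - 6123*(-1/3336) = 6959/17409 + 2041/1112 = 43270177/19358808 ≈ 2.2352)
u = -3286
q(B, y) = 0
1/(u + f) - q(-49, Q) = 1/(-3286 + 43270177/19358808) - 1*0 = 1/(-63569772911/19358808) + 0 = -19358808/63569772911 + 0 = -19358808/63569772911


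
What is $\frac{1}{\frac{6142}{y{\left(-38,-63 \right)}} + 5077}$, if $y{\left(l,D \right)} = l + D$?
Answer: $\frac{101}{506635} \approx 0.00019935$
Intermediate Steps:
$y{\left(l,D \right)} = D + l$
$\frac{1}{\frac{6142}{y{\left(-38,-63 \right)}} + 5077} = \frac{1}{\frac{6142}{-63 - 38} + 5077} = \frac{1}{\frac{6142}{-101} + 5077} = \frac{1}{6142 \left(- \frac{1}{101}\right) + 5077} = \frac{1}{- \frac{6142}{101} + 5077} = \frac{1}{\frac{506635}{101}} = \frac{101}{506635}$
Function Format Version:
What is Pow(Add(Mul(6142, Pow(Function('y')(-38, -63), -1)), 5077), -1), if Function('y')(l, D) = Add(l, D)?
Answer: Rational(101, 506635) ≈ 0.00019935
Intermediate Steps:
Function('y')(l, D) = Add(D, l)
Pow(Add(Mul(6142, Pow(Function('y')(-38, -63), -1)), 5077), -1) = Pow(Add(Mul(6142, Pow(Add(-63, -38), -1)), 5077), -1) = Pow(Add(Mul(6142, Pow(-101, -1)), 5077), -1) = Pow(Add(Mul(6142, Rational(-1, 101)), 5077), -1) = Pow(Add(Rational(-6142, 101), 5077), -1) = Pow(Rational(506635, 101), -1) = Rational(101, 506635)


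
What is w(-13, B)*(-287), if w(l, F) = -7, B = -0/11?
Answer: 2009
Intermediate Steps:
B = 0 (B = -0/11 = -1*0 = 0)
w(-13, B)*(-287) = -7*(-287) = 2009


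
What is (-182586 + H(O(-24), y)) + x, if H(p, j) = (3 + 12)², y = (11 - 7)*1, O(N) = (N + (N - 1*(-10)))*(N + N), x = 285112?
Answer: 102751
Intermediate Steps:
O(N) = 2*N*(10 + 2*N) (O(N) = (N + (N + 10))*(2*N) = (N + (10 + N))*(2*N) = (10 + 2*N)*(2*N) = 2*N*(10 + 2*N))
y = 4 (y = 4*1 = 4)
H(p, j) = 225 (H(p, j) = 15² = 225)
(-182586 + H(O(-24), y)) + x = (-182586 + 225) + 285112 = -182361 + 285112 = 102751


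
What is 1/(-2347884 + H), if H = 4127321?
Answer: 1/1779437 ≈ 5.6198e-7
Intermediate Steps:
1/(-2347884 + H) = 1/(-2347884 + 4127321) = 1/1779437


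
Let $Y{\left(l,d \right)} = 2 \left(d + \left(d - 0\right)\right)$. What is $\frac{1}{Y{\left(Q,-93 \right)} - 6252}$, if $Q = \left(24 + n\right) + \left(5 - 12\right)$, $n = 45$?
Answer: $- \frac{1}{6624} \approx -0.00015097$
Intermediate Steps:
$Q = 62$ ($Q = \left(24 + 45\right) + \left(5 - 12\right) = 69 + \left(5 - 12\right) = 69 - 7 = 62$)
$Y{\left(l,d \right)} = 4 d$ ($Y{\left(l,d \right)} = 2 \left(d + \left(d + 0\right)\right) = 2 \left(d + d\right) = 2 \cdot 2 d = 4 d$)
$\frac{1}{Y{\left(Q,-93 \right)} - 6252} = \frac{1}{4 \left(-93\right) - 6252} = \frac{1}{-372 - 6252} = \frac{1}{-6624} = - \frac{1}{6624}$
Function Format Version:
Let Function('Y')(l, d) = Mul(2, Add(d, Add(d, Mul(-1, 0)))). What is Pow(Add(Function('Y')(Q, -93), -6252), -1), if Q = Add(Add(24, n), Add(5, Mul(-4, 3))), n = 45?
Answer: Rational(-1, 6624) ≈ -0.00015097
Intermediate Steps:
Q = 62 (Q = Add(Add(24, 45), Add(5, Mul(-4, 3))) = Add(69, Add(5, -12)) = Add(69, -7) = 62)
Function('Y')(l, d) = Mul(4, d) (Function('Y')(l, d) = Mul(2, Add(d, Add(d, 0))) = Mul(2, Add(d, d)) = Mul(2, Mul(2, d)) = Mul(4, d))
Pow(Add(Function('Y')(Q, -93), -6252), -1) = Pow(Add(Mul(4, -93), -6252), -1) = Pow(Add(-372, -6252), -1) = Pow(-6624, -1) = Rational(-1, 6624)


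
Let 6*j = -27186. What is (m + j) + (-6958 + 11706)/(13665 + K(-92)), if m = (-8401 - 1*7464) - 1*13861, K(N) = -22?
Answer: -467363503/13643 ≈ -34257.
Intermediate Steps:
j = -4531 (j = (⅙)*(-27186) = -4531)
m = -29726 (m = (-8401 - 7464) - 13861 = -15865 - 13861 = -29726)
(m + j) + (-6958 + 11706)/(13665 + K(-92)) = (-29726 - 4531) + (-6958 + 11706)/(13665 - 22) = -34257 + 4748/13643 = -467363503/13643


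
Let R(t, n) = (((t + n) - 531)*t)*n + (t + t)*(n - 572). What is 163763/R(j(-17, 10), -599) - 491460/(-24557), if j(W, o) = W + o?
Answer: 2330928030629/116671461179 ≈ 19.979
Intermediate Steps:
R(t, n) = 2*t*(-572 + n) + n*t*(-531 + n + t) (R(t, n) = (((n + t) - 531)*t)*n + (2*t)*(-572 + n) = ((-531 + n + t)*t)*n + 2*t*(-572 + n) = (t*(-531 + n + t))*n + 2*t*(-572 + n) = n*t*(-531 + n + t) + 2*t*(-572 + n) = 2*t*(-572 + n) + n*t*(-531 + n + t))
163763/R(j(-17, 10), -599) - 491460/(-24557) = 163763/(((-17 + 10)*(-1144 + (-599)**2 - 529*(-599) - 599*(-17 + 10)))) - 491460/(-24557) = 163763/((-7*(-1144 + 358801 + 316871 - 599*(-7)))) - 491460*(-1/24557) = 163763/((-7*(-1144 + 358801 + 316871 + 4193))) + 491460/24557 = 163763/((-7*678721)) + 491460/24557 = 163763/(-4751047) + 491460/24557 = 163763*(-1/4751047) + 491460/24557 = -163763/4751047 + 491460/24557 = 2330928030629/116671461179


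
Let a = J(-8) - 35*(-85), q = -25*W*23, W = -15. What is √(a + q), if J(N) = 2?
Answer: √11602 ≈ 107.71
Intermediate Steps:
q = 8625 (q = -25*(-15)*23 = 375*23 = 8625)
a = 2977 (a = 2 - 35*(-85) = 2 + 2975 = 2977)
√(a + q) = √(2977 + 8625) = √11602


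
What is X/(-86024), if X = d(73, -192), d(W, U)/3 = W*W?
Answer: -15987/86024 ≈ -0.18584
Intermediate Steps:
d(W, U) = 3*W² (d(W, U) = 3*(W*W) = 3*W²)
X = 15987 (X = 3*73² = 3*5329 = 15987)
X/(-86024) = 15987/(-86024) = 15987*(-1/86024) = -15987/86024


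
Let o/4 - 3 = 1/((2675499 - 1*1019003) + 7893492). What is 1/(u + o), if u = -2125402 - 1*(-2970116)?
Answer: 2387497/2016780790823 ≈ 1.1838e-6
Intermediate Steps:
u = 844714 (u = -2125402 + 2970116 = 844714)
o = 28649965/2387497 (o = 12 + 4/((2675499 - 1*1019003) + 7893492) = 12 + 4/((2675499 - 1019003) + 7893492) = 12 + 4/(1656496 + 7893492) = 12 + 4/9549988 = 12 + 4*(1/9549988) = 12 + 1/2387497 = 28649965/2387497 ≈ 12.000)
1/(u + o) = 1/(844714 + 28649965/2387497) = 1/(2016780790823/2387497) = 2387497/2016780790823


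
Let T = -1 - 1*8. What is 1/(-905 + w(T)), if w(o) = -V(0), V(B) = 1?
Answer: -1/906 ≈ -0.0011038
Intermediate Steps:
T = -9 (T = -1 - 8 = -9)
w(o) = -1 (w(o) = -1*1 = -1)
1/(-905 + w(T)) = 1/(-905 - 1) = 1/(-906) = -1/906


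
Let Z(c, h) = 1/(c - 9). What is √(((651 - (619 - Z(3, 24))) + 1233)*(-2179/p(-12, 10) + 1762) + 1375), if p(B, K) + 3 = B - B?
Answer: √113353270/6 ≈ 1774.5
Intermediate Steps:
p(B, K) = -3 (p(B, K) = -3 + (B - B) = -3 + 0 = -3)
Z(c, h) = 1/(-9 + c)
√(((651 - (619 - Z(3, 24))) + 1233)*(-2179/p(-12, 10) + 1762) + 1375) = √(((651 - (619 - 1/(-9 + 3))) + 1233)*(-2179/(-3) + 1762) + 1375) = √(((651 - (619 - 1/(-6))) + 1233)*(-2179*(-⅓) + 1762) + 1375) = √(((651 - (619 - 1*(-⅙))) + 1233)*(2179/3 + 1762) + 1375) = √(((651 - (619 + ⅙)) + 1233)*(7465/3) + 1375) = √(((651 - 1*3715/6) + 1233)*(7465/3) + 1375) = √(((651 - 3715/6) + 1233)*(7465/3) + 1375) = √((191/6 + 1233)*(7465/3) + 1375) = √((7589/6)*(7465/3) + 1375) = √(56651885/18 + 1375) = √(56676635/18) = √113353270/6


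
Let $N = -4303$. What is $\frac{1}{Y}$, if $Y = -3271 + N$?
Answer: $- \frac{1}{7574} \approx -0.00013203$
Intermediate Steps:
$Y = -7574$ ($Y = -3271 - 4303 = -7574$)
$\frac{1}{Y} = \frac{1}{-7574} = - \frac{1}{7574}$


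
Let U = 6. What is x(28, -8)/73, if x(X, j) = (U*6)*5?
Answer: 180/73 ≈ 2.4658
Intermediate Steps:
x(X, j) = 180 (x(X, j) = (6*6)*5 = 36*5 = 180)
x(28, -8)/73 = 180/73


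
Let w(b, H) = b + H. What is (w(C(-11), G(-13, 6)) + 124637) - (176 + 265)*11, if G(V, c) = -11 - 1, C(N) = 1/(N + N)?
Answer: 2635027/22 ≈ 1.1977e+5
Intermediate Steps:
C(N) = 1/(2*N)
G(V, c) = -12
w(b, H) = H + b
(w(C(-11), G(-13, 6)) + 124637) - (176 + 265)*11 = ((-12 + (½)/(-11)) + 124637) - (176 + 265)*11 = ((-12 + (½)*(-1/11)) + 124637) - 441*11 = ((-12 - 1/22) + 124637) - 1*4851 = (-265/22 + 124637) - 4851 = 2741749/22 - 4851 = 2635027/22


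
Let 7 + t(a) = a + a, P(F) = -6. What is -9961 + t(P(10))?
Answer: -9980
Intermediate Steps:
t(a) = -7 + 2*a (t(a) = -7 + (a + a) = -7 + 2*a)
-9961 + t(P(10)) = -9961 + (-7 + 2*(-6)) = -9961 + (-7 - 12) = -9961 - 19 = -9980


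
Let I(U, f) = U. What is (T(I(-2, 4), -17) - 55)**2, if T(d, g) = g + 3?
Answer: 4761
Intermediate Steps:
T(d, g) = 3 + g
(T(I(-2, 4), -17) - 55)**2 = ((3 - 17) - 55)**2 = (-14 - 55)**2 = (-69)**2 = 4761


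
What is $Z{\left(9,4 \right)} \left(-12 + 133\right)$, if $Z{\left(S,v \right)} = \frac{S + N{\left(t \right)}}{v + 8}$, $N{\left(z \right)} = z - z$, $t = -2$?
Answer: $\frac{363}{4} \approx 90.75$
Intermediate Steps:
$N{\left(z \right)} = 0$
$Z{\left(S,v \right)} = \frac{S}{8 + v}$ ($Z{\left(S,v \right)} = \frac{S + 0}{v + 8} = \frac{S}{8 + v}$)
$Z{\left(9,4 \right)} \left(-12 + 133\right) = \frac{9}{8 + 4} \left(-12 + 133\right) = \frac{9}{12} \cdot 121 = 9 \cdot \frac{1}{12} \cdot 121 = \frac{3}{4} \cdot 121 = \frac{363}{4}$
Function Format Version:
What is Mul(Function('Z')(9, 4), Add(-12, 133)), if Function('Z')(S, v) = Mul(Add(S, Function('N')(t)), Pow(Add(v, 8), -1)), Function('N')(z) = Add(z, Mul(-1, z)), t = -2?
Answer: Rational(363, 4) ≈ 90.750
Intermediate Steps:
Function('N')(z) = 0
Function('Z')(S, v) = Mul(S, Pow(Add(8, v), -1)) (Function('Z')(S, v) = Mul(Add(S, 0), Pow(Add(v, 8), -1)) = Mul(S, Pow(Add(8, v), -1)))
Mul(Function('Z')(9, 4), Add(-12, 133)) = Mul(Mul(9, Pow(Add(8, 4), -1)), Add(-12, 133)) = Mul(Mul(9, Pow(12, -1)), 121) = Mul(Mul(9, Rational(1, 12)), 121) = Mul(Rational(3, 4), 121) = Rational(363, 4)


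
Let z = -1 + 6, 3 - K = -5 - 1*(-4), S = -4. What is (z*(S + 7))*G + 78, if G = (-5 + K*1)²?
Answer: 93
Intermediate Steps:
K = 4 (K = 3 - (-5 - 1*(-4)) = 3 - (-5 + 4) = 3 - 1*(-1) = 3 + 1 = 4)
z = 5
G = 1 (G = (-5 + 4*1)² = (-5 + 4)² = (-1)² = 1)
(z*(S + 7))*G + 78 = (5*(-4 + 7))*1 + 78 = (5*3)*1 + 78 = 15*1 + 78 = 15 + 78 = 93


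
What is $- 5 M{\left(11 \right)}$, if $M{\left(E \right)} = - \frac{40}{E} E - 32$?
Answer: $360$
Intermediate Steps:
$M{\left(E \right)} = -72$ ($M{\left(E \right)} = -40 - 32 = -72$)
$- 5 M{\left(11 \right)} = \left(-5\right) \left(-72\right) = 360$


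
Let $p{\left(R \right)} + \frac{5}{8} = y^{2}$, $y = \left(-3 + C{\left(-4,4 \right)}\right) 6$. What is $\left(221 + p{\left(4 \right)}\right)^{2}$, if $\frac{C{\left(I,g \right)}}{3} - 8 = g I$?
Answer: $\frac{44823241225}{64} \approx 7.0036 \cdot 10^{8}$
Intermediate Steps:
$C{\left(I,g \right)} = 24 + 3 I g$ ($C{\left(I,g \right)} = 24 + 3 g I = 24 + 3 I g$)
$y = -162$ ($y = \left(-3 + \left(24 + 3 \left(-4\right) 4\right)\right) 6 = \left(-3 + \left(24 - 48\right)\right) 6 = \left(-3 - 24\right) 6 = \left(-27\right) 6 = -162$)
$p{\left(R \right)} = \frac{209947}{8}$ ($p{\left(R \right)} = - \frac{5}{8} + \left(-162\right)^{2} = - \frac{5}{8} + 26244 = \frac{209947}{8}$)
$\left(221 + p{\left(4 \right)}\right)^{2} = \left(221 + \frac{209947}{8}\right)^{2} = \left(\frac{211715}{8}\right)^{2} = \frac{44823241225}{64}$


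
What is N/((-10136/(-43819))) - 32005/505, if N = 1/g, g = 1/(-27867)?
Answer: -17628055987/146248 ≈ -1.2054e+5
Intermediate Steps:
g = -1/27867 ≈ -3.5885e-5
N = -27867 (N = 1/(-1/27867) = -27867)
N/((-10136/(-43819))) - 32005/505 = -27867/((-10136/(-43819))) - 32005/505 = -27867/((-10136*(-1/43819))) - 32005*1/505 = -27867/10136/43819 - 6401/101 = -27867*43819/10136 - 6401/101 = -174443439/1448 - 6401/101 = -17628055987/146248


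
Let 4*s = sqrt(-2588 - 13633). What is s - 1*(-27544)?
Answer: 27544 + I*sqrt(16221)/4 ≈ 27544.0 + 31.84*I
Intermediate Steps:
s = I*sqrt(16221)/4 (s = sqrt(-2588 - 13633)/4 = sqrt(-16221)/4 = (I*sqrt(16221))/4 = I*sqrt(16221)/4 ≈ 31.84*I)
s - 1*(-27544) = I*sqrt(16221)/4 - 1*(-27544) = I*sqrt(16221)/4 + 27544 = 27544 + I*sqrt(16221)/4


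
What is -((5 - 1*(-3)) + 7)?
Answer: -15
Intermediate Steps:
-((5 - 1*(-3)) + 7) = -((5 + 3) + 7) = -(8 + 7) = -1*15 = -15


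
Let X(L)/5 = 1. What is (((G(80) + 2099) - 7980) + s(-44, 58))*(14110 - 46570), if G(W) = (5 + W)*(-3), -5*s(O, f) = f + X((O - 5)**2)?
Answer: 199583556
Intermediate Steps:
X(L) = 5 (X(L) = 5*1 = 5)
s(O, f) = -1 - f/5 (s(O, f) = -(f + 5)/5 = -(5 + f)/5 = -1 - f/5)
G(W) = -15 - 3*W
(((G(80) + 2099) - 7980) + s(-44, 58))*(14110 - 46570) = ((((-15 - 3*80) + 2099) - 7980) + (-1 - 1/5*58))*(14110 - 46570) = ((((-15 - 240) + 2099) - 7980) + (-1 - 58/5))*(-32460) = (((-255 + 2099) - 7980) - 63/5)*(-32460) = ((1844 - 7980) - 63/5)*(-32460) = (-6136 - 63/5)*(-32460) = -30743/5*(-32460) = 199583556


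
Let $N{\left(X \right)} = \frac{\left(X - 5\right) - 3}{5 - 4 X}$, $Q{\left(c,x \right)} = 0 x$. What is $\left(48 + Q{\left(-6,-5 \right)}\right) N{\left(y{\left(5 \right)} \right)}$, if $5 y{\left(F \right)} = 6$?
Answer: $-1632$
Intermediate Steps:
$Q{\left(c,x \right)} = 0$
$y{\left(F \right)} = \frac{6}{5}$ ($y{\left(F \right)} = \frac{1}{5} \cdot 6 = \frac{6}{5}$)
$N{\left(X \right)} = \frac{-8 + X}{5 - 4 X}$ ($N{\left(X \right)} = \frac{\left(-5 + X\right) - 3}{5 - 4 X} = \frac{-8 + X}{5 - 4 X}$)
$\left(48 + Q{\left(-6,-5 \right)}\right) N{\left(y{\left(5 \right)} \right)} = \left(48 + 0\right) \frac{8 - \frac{6}{5}}{-5 + 4 \cdot \frac{6}{5}} = 48 \frac{8 - \frac{6}{5}}{-5 + \frac{24}{5}} = 48 \frac{1}{- \frac{1}{5}} \cdot \frac{34}{5} = 48 \left(\left(-5\right) \frac{34}{5}\right) = 48 \left(-34\right) = -1632$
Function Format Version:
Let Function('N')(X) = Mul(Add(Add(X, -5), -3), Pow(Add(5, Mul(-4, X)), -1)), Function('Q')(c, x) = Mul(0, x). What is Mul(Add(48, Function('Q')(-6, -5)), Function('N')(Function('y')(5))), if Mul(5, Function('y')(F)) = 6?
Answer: -1632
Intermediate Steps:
Function('Q')(c, x) = 0
Function('y')(F) = Rational(6, 5) (Function('y')(F) = Mul(Rational(1, 5), 6) = Rational(6, 5))
Function('N')(X) = Mul(Pow(Add(5, Mul(-4, X)), -1), Add(-8, X)) (Function('N')(X) = Mul(Add(Add(-5, X), -3), Pow(Add(5, Mul(-4, X)), -1)) = Mul(Add(-8, X), Pow(Add(5, Mul(-4, X)), -1)) = Mul(Pow(Add(5, Mul(-4, X)), -1), Add(-8, X)))
Mul(Add(48, Function('Q')(-6, -5)), Function('N')(Function('y')(5))) = Mul(Add(48, 0), Mul(Pow(Add(-5, Mul(4, Rational(6, 5))), -1), Add(8, Mul(-1, Rational(6, 5))))) = Mul(48, Mul(Pow(Add(-5, Rational(24, 5)), -1), Add(8, Rational(-6, 5)))) = Mul(48, Mul(Pow(Rational(-1, 5), -1), Rational(34, 5))) = Mul(48, Mul(-5, Rational(34, 5))) = Mul(48, -34) = -1632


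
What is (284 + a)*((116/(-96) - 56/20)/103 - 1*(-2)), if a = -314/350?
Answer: 11658959/21000 ≈ 555.19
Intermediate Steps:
a = -157/175 (a = -314*1/350 = -157/175 ≈ -0.89714)
(284 + a)*((116/(-96) - 56/20)/103 - 1*(-2)) = (284 - 157/175)*((116/(-96) - 56/20)/103 - 1*(-2)) = 49543*((116*(-1/96) - 56*1/20)*(1/103) + 2)/175 = 49543*((-29/24 - 14/5)*(1/103) + 2)/175 = 49543*(-481/120*1/103 + 2)/175 = 49543*(-481/12360 + 2)/175 = (49543/175)*(24239/12360) = 11658959/21000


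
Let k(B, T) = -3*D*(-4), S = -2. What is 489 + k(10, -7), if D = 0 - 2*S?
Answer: 537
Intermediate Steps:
D = 4 (D = 0 - 2*(-2) = 0 + 4 = 4)
k(B, T) = 48 (k(B, T) = -3*4*(-4) = -12*(-4) = 48)
489 + k(10, -7) = 489 + 48 = 537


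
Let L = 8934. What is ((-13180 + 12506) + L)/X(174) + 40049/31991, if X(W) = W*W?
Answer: 369192296/242139879 ≈ 1.5247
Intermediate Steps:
X(W) = W²
((-13180 + 12506) + L)/X(174) + 40049/31991 = ((-13180 + 12506) + 8934)/(174²) + 40049/31991 = (-674 + 8934)/30276 + 40049*(1/31991) = 8260*(1/30276) + 40049/31991 = 2065/7569 + 40049/31991 = 369192296/242139879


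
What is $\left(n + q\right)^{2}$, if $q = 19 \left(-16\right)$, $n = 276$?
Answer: $784$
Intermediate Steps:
$q = -304$
$\left(n + q\right)^{2} = \left(276 - 304\right)^{2} = \left(-28\right)^{2} = 784$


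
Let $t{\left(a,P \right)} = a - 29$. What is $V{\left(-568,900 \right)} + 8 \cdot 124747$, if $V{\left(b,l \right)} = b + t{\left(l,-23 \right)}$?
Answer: $998279$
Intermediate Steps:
$t{\left(a,P \right)} = -29 + a$
$V{\left(b,l \right)} = -29 + b + l$ ($V{\left(b,l \right)} = b + \left(-29 + l\right) = -29 + b + l$)
$V{\left(-568,900 \right)} + 8 \cdot 124747 = \left(-29 - 568 + 900\right) + 8 \cdot 124747 = 303 + 997976 = 998279$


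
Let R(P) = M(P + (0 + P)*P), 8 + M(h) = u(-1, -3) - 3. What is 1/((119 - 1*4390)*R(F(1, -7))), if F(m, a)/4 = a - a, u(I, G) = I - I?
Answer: 1/46981 ≈ 2.1285e-5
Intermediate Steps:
u(I, G) = 0
F(m, a) = 0 (F(m, a) = 4*(a - a) = 4*0 = 0)
M(h) = -11 (M(h) = -8 + (0 - 3) = -8 - 3 = -11)
R(P) = -11
1/((119 - 1*4390)*R(F(1, -7))) = 1/((119 - 1*4390)*(-11)) = -1/11/(119 - 4390) = -1/11/(-4271) = -1/4271*(-1/11) = 1/46981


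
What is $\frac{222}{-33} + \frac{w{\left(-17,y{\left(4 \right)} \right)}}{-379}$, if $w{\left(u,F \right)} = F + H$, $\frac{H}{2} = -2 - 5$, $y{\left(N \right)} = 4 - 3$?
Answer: $- \frac{27903}{4169} \approx -6.693$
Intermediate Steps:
$y{\left(N \right)} = 1$
$H = -14$ ($H = 2 \left(-2 - 5\right) = 2 \left(-7\right) = -14$)
$w{\left(u,F \right)} = -14 + F$ ($w{\left(u,F \right)} = F - 14 = -14 + F$)
$\frac{222}{-33} + \frac{w{\left(-17,y{\left(4 \right)} \right)}}{-379} = \frac{222}{-33} + \frac{-14 + 1}{-379} = 222 \left(- \frac{1}{33}\right) - - \frac{13}{379} = - \frac{74}{11} + \frac{13}{379} = - \frac{27903}{4169}$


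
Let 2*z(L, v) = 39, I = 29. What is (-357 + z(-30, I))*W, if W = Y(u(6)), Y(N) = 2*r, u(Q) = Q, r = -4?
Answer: 2700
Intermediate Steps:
z(L, v) = 39/2 (z(L, v) = (1/2)*39 = 39/2)
Y(N) = -8 (Y(N) = 2*(-4) = -8)
W = -8
(-357 + z(-30, I))*W = (-357 + 39/2)*(-8) = -675/2*(-8) = 2700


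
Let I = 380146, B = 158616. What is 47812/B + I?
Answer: 15074321437/39654 ≈ 3.8015e+5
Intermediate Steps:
47812/B + I = 47812/158616 + 380146 = 47812*(1/158616) + 380146 = 11953/39654 + 380146 = 15074321437/39654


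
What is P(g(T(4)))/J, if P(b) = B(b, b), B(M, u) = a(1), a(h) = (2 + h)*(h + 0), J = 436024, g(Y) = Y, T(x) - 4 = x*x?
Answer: 3/436024 ≈ 6.8804e-6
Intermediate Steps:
T(x) = 4 + x² (T(x) = 4 + x*x = 4 + x²)
a(h) = h*(2 + h) (a(h) = (2 + h)*h = h*(2 + h))
B(M, u) = 3 (B(M, u) = 1*(2 + 1) = 1*3 = 3)
P(b) = 3
P(g(T(4)))/J = 3/436024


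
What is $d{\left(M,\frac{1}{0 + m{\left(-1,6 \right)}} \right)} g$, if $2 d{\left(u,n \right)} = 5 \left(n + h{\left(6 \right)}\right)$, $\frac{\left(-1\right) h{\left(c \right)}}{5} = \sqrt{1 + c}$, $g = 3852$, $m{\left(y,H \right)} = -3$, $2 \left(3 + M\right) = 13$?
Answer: $-3210 - 48150 \sqrt{7} \approx -1.306 \cdot 10^{5}$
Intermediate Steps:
$M = \frac{7}{2}$ ($M = -3 + \frac{1}{2} \cdot 13 = -3 + \frac{13}{2} = \frac{7}{2} \approx 3.5$)
$h{\left(c \right)} = - 5 \sqrt{1 + c}$
$d{\left(u,n \right)} = - \frac{25 \sqrt{7}}{2} + \frac{5 n}{2}$ ($d{\left(u,n \right)} = \frac{5 \left(n - 5 \sqrt{1 + 6}\right)}{2} = \frac{5 \left(n - 5 \sqrt{7}\right)}{2} = \frac{- 25 \sqrt{7} + 5 n}{2} = - \frac{25 \sqrt{7}}{2} + \frac{5 n}{2}$)
$d{\left(M,\frac{1}{0 + m{\left(-1,6 \right)}} \right)} g = \left(- \frac{25 \sqrt{7}}{2} + \frac{5}{2 \left(0 - 3\right)}\right) 3852 = \left(- \frac{25 \sqrt{7}}{2} + \frac{5}{2 \left(-3\right)}\right) 3852 = \left(- \frac{25 \sqrt{7}}{2} + \frac{5}{2} \left(- \frac{1}{3}\right)\right) 3852 = \left(- \frac{25 \sqrt{7}}{2} - \frac{5}{6}\right) 3852 = \left(- \frac{5}{6} - \frac{25 \sqrt{7}}{2}\right) 3852 = -3210 - 48150 \sqrt{7}$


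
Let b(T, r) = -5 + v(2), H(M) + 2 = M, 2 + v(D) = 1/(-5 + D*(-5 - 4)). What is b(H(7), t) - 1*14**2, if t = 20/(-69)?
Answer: -4670/23 ≈ -203.04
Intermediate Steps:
t = -20/69 (t = 20*(-1/69) = -20/69 ≈ -0.28986)
v(D) = -2 + 1/(-5 - 9*D) (v(D) = -2 + 1/(-5 + D*(-5 - 4)) = -2 + 1/(-5 + D*(-9)) = -2 + 1/(-5 - 9*D))
H(M) = -2 + M
b(T, r) = -162/23 (b(T, r) = -5 + (-11 - 18*2)/(5 + 9*2) = -5 + (-11 - 36)/(5 + 18) = -5 - 47/23 = -162/23)
b(H(7), t) - 1*14**2 = -162/23 - 1*14**2 = -162/23 - 1*196 = -162/23 - 196 = -4670/23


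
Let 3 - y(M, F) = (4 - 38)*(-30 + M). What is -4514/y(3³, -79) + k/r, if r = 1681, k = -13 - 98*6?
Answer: 7528535/166419 ≈ 45.238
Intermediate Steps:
y(M, F) = -1017 + 34*M (y(M, F) = 3 - (4 - 38)*(-30 + M) = 3 - (-34)*(-30 + M) = 3 - (1020 - 34*M) = 3 + (-1020 + 34*M) = -1017 + 34*M)
k = -601 (k = -13 - 588 = -601)
-4514/y(3³, -79) + k/r = -4514/(-1017 + 34*3³) - 601/1681 = -4514/(-1017 + 34*27) - 601*1/1681 = -4514/(-1017 + 918) - 601/1681 = -4514/(-99) - 601/1681 = -4514*(-1/99) - 601/1681 = 4514/99 - 601/1681 = 7528535/166419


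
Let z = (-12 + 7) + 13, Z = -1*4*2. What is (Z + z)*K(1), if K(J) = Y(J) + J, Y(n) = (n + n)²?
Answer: 0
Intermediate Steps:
Z = -8 (Z = -4*2 = -8)
z = 8 (z = -5 + 13 = 8)
Y(n) = 4*n² (Y(n) = (2*n)² = 4*n²)
K(J) = J + 4*J² (K(J) = 4*J² + J = J + 4*J²)
(Z + z)*K(1) = (-8 + 8)*(1*(1 + 4*1)) = 0*(1*(1 + 4)) = 0*(1*5) = 0*5 = 0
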